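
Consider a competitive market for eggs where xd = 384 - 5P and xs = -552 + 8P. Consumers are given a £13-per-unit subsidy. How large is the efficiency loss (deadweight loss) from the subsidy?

Deadweight loss = £260

Pre-subsidy: 384 - 5P = -552 + 8P gives P* = 72, x* = 24.
With the rebate, buyers effectively pay Pb = Ps − 13, where Ps is the price sellers receive.
Demand in terms of Ps becomes xd = 384 − 5(Ps − 13) = 449 - 5Ps. Setting this equal to supply: 449 - 5Ps = -552 + 8Ps, so Ps = 77.
Buyers pay Pb = 77 − 13 = 64; x' = -552 + 8·77 = 64.
The subsidy expands output by 64 − 24 = 40 past the efficient level; on those units the gap between marginal cost and willingness to pay runs from 0 up to 13.
DWL = ½ × 13 × 40 = 260.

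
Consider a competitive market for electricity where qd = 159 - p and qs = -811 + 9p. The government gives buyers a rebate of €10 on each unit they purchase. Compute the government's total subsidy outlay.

Government cost = €710

Pre-subsidy: 159 - p = -811 + 9p gives p* = 97, q* = 62.
With the rebate, buyers effectively pay pb = ps − 10, where ps is the price sellers receive.
Demand in terms of ps becomes qd = 159 − 1(ps − 10) = 169 - ps. Setting this equal to supply: 169 - ps = -811 + 9ps, so ps = 98.
Buyers pay pb = 98 − 10 = 88; q' = -811 + 9·98 = 71.
Government outlay = subsidy × quantity = 10 × 71 = 710.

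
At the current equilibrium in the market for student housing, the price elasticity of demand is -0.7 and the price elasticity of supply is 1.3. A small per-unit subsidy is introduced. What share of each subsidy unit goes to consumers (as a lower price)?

Consumer share = 0.65

For a small subsidy around the equilibrium, the benefit split depends on the relative slopes, which at a point are proportional to the elasticities.
Buyer share = εs/(εs + |εd|) = 1.3/(1.3 + 0.7) = 0.65; seller share = |εd|/(εs + |εd|) = 0.35.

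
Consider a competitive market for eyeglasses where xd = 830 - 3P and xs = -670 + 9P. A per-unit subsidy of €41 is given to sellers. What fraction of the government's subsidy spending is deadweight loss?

Pre-subsidy: 830 - 3P = -670 + 9P gives P* = 125, x* = 455.
With the subsidy, sellers receive Ps = Pb + 41 for each unit, where Pb is the price buyers pay.
Supply in terms of Pb becomes xs = -670 + 9(Pb + 41) = -301 + 9Pb. Setting this equal to demand: 830 - 3Pb = -301 + 9Pb, so Pb = 94.25.
Sellers receive Ps = 94.25 + 41 = 135.25; x' = 830 − 3·94.25 = 547.25.
ΔCS = ½(455 + 547.25)(125 − 94.25) = 15409.59375; ΔPS = ½(455 + 547.25)(135.25 − 125) = 5136.53125.
Government spending = 41 × 547.25 = 22437.25.
DWL = ½ × 41 × (547.25 − 455) = 1891.125; fraction = 1891.125 / 22437.25 = 369/4378.

DWL / government spending = 369/4378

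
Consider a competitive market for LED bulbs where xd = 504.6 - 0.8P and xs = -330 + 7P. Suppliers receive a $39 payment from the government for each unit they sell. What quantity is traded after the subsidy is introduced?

x' = 447

Pre-subsidy: 504.6 - 0.8P = -330 + 7P gives P* = 107, x* = 419.
With the subsidy, sellers receive Ps = Pb + 39 for each unit, where Pb is the price buyers pay.
Supply in terms of Pb becomes xs = -330 + 7(Pb + 39) = -57 + 7Pb. Setting this equal to demand: 504.6 - 0.8Pb = -57 + 7Pb, so Pb = 72.
Sellers receive Ps = 72 + 39 = 111; x' = 504.6 − 0.8·72 = 447.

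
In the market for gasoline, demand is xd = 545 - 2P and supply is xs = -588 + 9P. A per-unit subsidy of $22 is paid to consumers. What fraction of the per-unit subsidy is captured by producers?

Producer share = 2/11

Pre-subsidy: 545 - 2P = -588 + 9P gives P* = 103, x* = 339.
With the rebate, buyers effectively pay Pb = Ps − 22, where Ps is the price sellers receive.
Demand in terms of Ps becomes xd = 545 − 2(Ps − 22) = 589 - 2Ps. Setting this equal to supply: 589 - 2Ps = -588 + 9Ps, so Ps = 107.
Buyers pay Pb = 107 − 22 = 85; x' = -588 + 9·107 = 375.
Buyers' price falls by P* − Pb = 103 − 85 = 18; sellers' price rises by Ps − P* = 107 − 103 = 4.
So producers capture 4/22 = 2/11 of each unit of subsidy.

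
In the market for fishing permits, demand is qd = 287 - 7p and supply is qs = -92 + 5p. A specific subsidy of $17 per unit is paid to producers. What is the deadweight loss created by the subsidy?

Deadweight loss = 10115/24

Pre-subsidy: 287 - 7p = -92 + 5p gives p* = 379/12, q* = 791/12.
With the subsidy, sellers receive ps = pb + 17 for each unit, where pb is the price buyers pay.
Supply in terms of pb becomes qs = -92 + 5(pb + 17) = -7 + 5pb. Setting this equal to demand: 287 - 7pb = -7 + 5pb, so pb = 24.5.
Sellers receive ps = 24.5 + 17 = 41.5; q' = 287 − 7·24.5 = 115.5.
The subsidy expands output by 115.5 − 791/12 = 595/12 past the efficient level; on those units the gap between marginal cost and willingness to pay runs from 0 up to 17.
DWL = ½ × 17 × 595/12 = 10115/24.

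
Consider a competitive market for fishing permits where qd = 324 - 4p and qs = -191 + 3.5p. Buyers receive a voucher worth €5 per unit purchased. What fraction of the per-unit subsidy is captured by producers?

Producer share = 8/15

Pre-subsidy: 324 - 4p = -191 + 3.5p gives p* = 206/3, q* = 148/3.
With the rebate, buyers effectively pay pb = ps − 5, where ps is the price sellers receive.
Demand in terms of ps becomes qd = 324 − 4(ps − 5) = 344 - 4ps. Setting this equal to supply: 344 - 4ps = -191 + 3.5ps, so ps = 214/3.
Buyers pay pb = 214/3 − 5 = 199/3; q' = -191 + 3.5·(214/3) = 176/3.
Buyers' price falls by p* − pb = 206/3 − 199/3 = 7/3; sellers' price rises by ps − p* = 214/3 − 206/3 = 8/3.
So producers capture (8/3)/5 = 8/15 of each unit of subsidy.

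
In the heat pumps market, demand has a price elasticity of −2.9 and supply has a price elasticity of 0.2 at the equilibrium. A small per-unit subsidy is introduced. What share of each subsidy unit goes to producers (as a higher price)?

For a small subsidy around the equilibrium, the benefit split depends on the relative slopes, which at a point are proportional to the elasticities.
Buyer share = εs/(εs + |εd|) = 0.2/(0.2 + 2.9) = 2/31; seller share = |εd|/(εs + |εd|) = 29/31.
So producers capture 29/31 of the subsidy.

Producer share = 29/31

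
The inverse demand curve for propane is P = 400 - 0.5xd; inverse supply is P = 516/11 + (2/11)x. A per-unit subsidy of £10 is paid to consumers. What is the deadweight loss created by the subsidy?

Pre-subsidy: 400 - 0.5x = 516/11 + (2/11)x gives x* = 7768/15 and P* = 2116/15.
With the rebate, buyers effectively pay Pb = Ps − 10, where Ps is the price sellers receive.
On the curves, Pb = 400 - 0.5x and Ps = 516/11 + (2/11)x; the wedge Ps − Pb = 10 gives 516/11 + (2/11)x − (400 - 0.5x) = 10, so x' = 7988/15.
Then Pb = 400 − 0.5·(7988/15) = 2006/15 and Ps = 516/11 + (2/11)·(7988/15) = 2156/15.
The subsidy expands output by 7988/15 − 7768/15 = 44/3 past the efficient level; on those units the gap between marginal cost and willingness to pay runs from 0 up to 10.
DWL = ½ × 10 × 44/3 = 220/3.

Deadweight loss = 220/3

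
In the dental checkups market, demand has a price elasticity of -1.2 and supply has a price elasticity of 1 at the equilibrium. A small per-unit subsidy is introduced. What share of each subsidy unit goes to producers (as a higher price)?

Producer share = 6/11

For a small subsidy around the equilibrium, the benefit split depends on the relative slopes, which at a point are proportional to the elasticities.
Buyer share = εs/(εs + |εd|) = 1/(1 + 1.2) = 5/11; seller share = |εd|/(εs + |εd|) = 6/11.
So producers capture 6/11 of the subsidy.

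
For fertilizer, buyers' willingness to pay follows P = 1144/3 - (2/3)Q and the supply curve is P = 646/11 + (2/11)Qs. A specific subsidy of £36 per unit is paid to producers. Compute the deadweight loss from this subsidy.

Pre-subsidy: 1144/3 - (2/3)Q = 646/11 + (2/11)Q gives Q* = 5323/14 and P* = 895/7.
With the subsidy, sellers receive Ps = Pb + 36 for each unit, where Pb is the price buyers pay.
On the curves, Pb = 1144/3 - (2/3)Q and Ps = 646/11 + (2/11)Q; the wedge Ps − Pb = 36 gives 646/11 + (2/11)Q − (1144/3 - (2/3)Q) = 36, so Q' = 5917/14.
Then Pb = 1144/3 − (2/3)·(5917/14) = 697/7 and Ps = 646/11 + (2/11)·(5917/14) = 949/7.
The subsidy expands output by 5917/14 − 5323/14 = 297/7 past the efficient level; on those units the gap between marginal cost and willingness to pay runs from 0 up to 36.
DWL = ½ × 36 × 297/7 = 5346/7.

Deadweight loss = 5346/7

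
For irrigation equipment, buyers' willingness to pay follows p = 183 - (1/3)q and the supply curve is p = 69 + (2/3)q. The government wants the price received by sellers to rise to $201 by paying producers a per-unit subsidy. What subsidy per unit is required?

Required subsidy s = $84 per unit

At a seller price of 201, quantity supplied is -103.5 + 1.5·201 = 198.
Buyers absorb 198 only when they pay pb = 183 − (1/3)·198 = 117.
s = ps − pb = 201 − 117 = 84.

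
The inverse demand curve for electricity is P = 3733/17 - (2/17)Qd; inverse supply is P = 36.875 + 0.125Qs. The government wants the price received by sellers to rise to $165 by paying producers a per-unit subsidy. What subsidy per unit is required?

At a seller price of 165, quantity supplied is -295 + 8·165 = 1025.
Buyers absorb 1025 only when they pay Pb = 3733/17 − (2/17)·1025 = 99.
s = Ps − Pb = 165 − 99 = 66.

Required subsidy s = $66 per unit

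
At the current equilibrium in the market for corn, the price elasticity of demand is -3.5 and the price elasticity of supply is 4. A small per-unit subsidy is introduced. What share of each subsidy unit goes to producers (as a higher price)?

For a small subsidy around the equilibrium, the benefit split depends on the relative slopes, which at a point are proportional to the elasticities.
Buyer share = εs/(εs + |εd|) = 4/(4 + 3.5) = 8/15; seller share = |εd|/(εs + |εd|) = 7/15.
So producers capture 7/15 of the subsidy.

Producer share = 7/15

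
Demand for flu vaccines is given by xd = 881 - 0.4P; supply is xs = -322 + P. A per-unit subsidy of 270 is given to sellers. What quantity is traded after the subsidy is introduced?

Pre-subsidy: 881 - 0.4P = -322 + P gives P* = 6015/7, x* = 3761/7.
With the subsidy, sellers receive Ps = Pb + 270 for each unit, where Pb is the price buyers pay.
Supply in terms of Pb becomes xs = -322 + 1(Pb + 270) = -52 + Pb. Setting this equal to demand: 881 - 0.4Pb = -52 + Pb, so Pb = 4665/7.
Sellers receive Ps = 4665/7 + 270 = 6555/7; x' = 881 − 0.4·(4665/7) = 4301/7.

x' = 4301/7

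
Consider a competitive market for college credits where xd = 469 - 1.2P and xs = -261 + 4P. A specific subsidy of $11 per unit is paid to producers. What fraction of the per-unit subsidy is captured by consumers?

Consumer share = 10/13

Pre-subsidy: 469 - 1.2P = -261 + 4P gives P* = 1825/13, x* = 3907/13.
With the subsidy, sellers receive Ps = Pb + 11 for each unit, where Pb is the price buyers pay.
Supply in terms of Pb becomes xs = -261 + 4(Pb + 11) = -217 + 4Pb. Setting this equal to demand: 469 - 1.2Pb = -217 + 4Pb, so Pb = 1715/13.
Sellers receive Ps = 1715/13 + 11 = 1858/13; x' = 469 − 1.2·(1715/13) = 4039/13.
Buyers' price falls by P* − Pb = 1825/13 − 1715/13 = 110/13; sellers' price rises by Ps − P* = 1858/13 − 1825/13 = 33/13.
So consumers capture (110/13)/11 = 10/13 of each unit of subsidy.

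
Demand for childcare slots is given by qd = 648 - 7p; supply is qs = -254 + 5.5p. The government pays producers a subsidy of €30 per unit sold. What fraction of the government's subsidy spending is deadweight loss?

Pre-subsidy: 648 - 7p = -254 + 5.5p gives p* = 72.16, q* = 142.88.
With the subsidy, sellers receive ps = pb + 30 for each unit, where pb is the price buyers pay.
Supply in terms of pb becomes qs = -254 + 5.5(pb + 30) = -89 + 5.5pb. Setting this equal to demand: 648 - 7pb = -89 + 5.5pb, so pb = 58.96.
Sellers receive ps = 58.96 + 30 = 88.96; q' = 648 − 7·58.96 = 235.28.
ΔCS = ½(142.88 + 235.28)(72.16 − 58.96) = 2495.856; ΔPS = ½(142.88 + 235.28)(88.96 − 72.16) = 3176.544.
Government spending = 30 × 235.28 = 7058.4.
DWL = ½ × 30 × (235.28 − 142.88) = 1386; fraction = 1386 / 7058.4 = 1155/5882.

DWL / government spending = 1155/5882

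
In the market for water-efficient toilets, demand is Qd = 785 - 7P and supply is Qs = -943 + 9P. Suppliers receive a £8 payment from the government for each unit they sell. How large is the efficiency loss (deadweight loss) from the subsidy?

Pre-subsidy: 785 - 7P = -943 + 9P gives P* = 108, Q* = 29.
With the subsidy, sellers receive Ps = Pb + 8 for each unit, where Pb is the price buyers pay.
Supply in terms of Pb becomes Qs = -943 + 9(Pb + 8) = -871 + 9Pb. Setting this equal to demand: 785 - 7Pb = -871 + 9Pb, so Pb = 103.5.
Sellers receive Ps = 103.5 + 8 = 111.5; Q' = 785 − 7·103.5 = 60.5.
The subsidy expands output by 60.5 − 29 = 31.5 past the efficient level; on those units the gap between marginal cost and willingness to pay runs from 0 up to 8.
DWL = ½ × 8 × 31.5 = 126.

Deadweight loss = £126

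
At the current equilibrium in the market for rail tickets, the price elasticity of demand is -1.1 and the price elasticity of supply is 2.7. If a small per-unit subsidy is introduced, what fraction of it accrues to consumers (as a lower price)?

Consumer share = 27/38

For a small subsidy around the equilibrium, the benefit split depends on the relative slopes, which at a point are proportional to the elasticities.
Buyer share = εs/(εs + |εd|) = 2.7/(2.7 + 1.1) = 27/38; seller share = |εd|/(εs + |εd|) = 11/38.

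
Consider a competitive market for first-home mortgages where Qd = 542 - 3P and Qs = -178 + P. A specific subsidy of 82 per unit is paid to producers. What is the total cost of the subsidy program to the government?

Government cost = 5207

Pre-subsidy: 542 - 3P = -178 + P gives P* = 180, Q* = 2.
With the subsidy, sellers receive Ps = Pb + 82 for each unit, where Pb is the price buyers pay.
Supply in terms of Pb becomes Qs = -178 + 1(Pb + 82) = -96 + Pb. Setting this equal to demand: 542 - 3Pb = -96 + Pb, so Pb = 159.5.
Sellers receive Ps = 159.5 + 82 = 241.5; Q' = 542 − 3·159.5 = 63.5.
Government outlay = subsidy × quantity = 82 × 63.5 = 5207.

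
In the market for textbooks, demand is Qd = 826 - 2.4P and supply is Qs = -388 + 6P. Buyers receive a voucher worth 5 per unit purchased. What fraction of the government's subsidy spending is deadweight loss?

DWL / government spending = 5/569

Pre-subsidy: 826 - 2.4P = -388 + 6P gives P* = 3035/21, Q* = 3354/7.
With the rebate, buyers effectively pay Pb = Ps − 5, where Ps is the price sellers receive.
Demand in terms of Ps becomes Qd = 826 − 2.4(Ps − 5) = 838 - 2.4Ps. Setting this equal to supply: 838 - 2.4Ps = -388 + 6Ps, so Ps = 3065/21.
Buyers pay Pb = 3065/21 − 5 = 2960/21; Q' = -388 + 6·(3065/21) = 3414/7.
ΔCS = ½(3354/7 + 3414/7)(3035/21 − 2960/21) = 84600/49; ΔPS = ½(3354/7 + 3414/7)(3065/21 − 3035/21) = 33840/49.
Government spending = 5 × 3414/7 = 17070/7.
DWL = ½ × 5 × (3414/7 − 3354/7) = 150/7; fraction = (150/7) / (17070/7) = 5/569.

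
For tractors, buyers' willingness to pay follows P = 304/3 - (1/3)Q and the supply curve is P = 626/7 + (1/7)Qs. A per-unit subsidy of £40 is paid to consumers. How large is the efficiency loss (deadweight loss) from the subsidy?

Pre-subsidy: 304/3 - (1/3)Q = 626/7 + (1/7)Q gives Q* = 25 and P* = 93.
With the rebate, buyers effectively pay Pb = Ps − 40, where Ps is the price sellers receive.
On the curves, Pb = 304/3 - (1/3)Q and Ps = 626/7 + (1/7)Q; the wedge Ps − Pb = 40 gives 626/7 + (1/7)Q − (304/3 - (1/3)Q) = 40, so Q' = 109.
Then Pb = 304/3 − (1/3)·109 = 65 and Ps = 626/7 + (1/7)·109 = 105.
The subsidy expands output by 109 − 25 = 84 past the efficient level; on those units the gap between marginal cost and willingness to pay runs from 0 up to 40.
DWL = ½ × 40 × 84 = 1680.

Deadweight loss = £1680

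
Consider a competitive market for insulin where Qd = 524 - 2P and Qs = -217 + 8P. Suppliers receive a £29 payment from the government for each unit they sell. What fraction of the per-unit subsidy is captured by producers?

Pre-subsidy: 524 - 2P = -217 + 8P gives P* = 74.1, Q* = 375.8.
With the subsidy, sellers receive Ps = Pb + 29 for each unit, where Pb is the price buyers pay.
Supply in terms of Pb becomes Qs = -217 + 8(Pb + 29) = 15 + 8Pb. Setting this equal to demand: 524 - 2Pb = 15 + 8Pb, so Pb = 50.9.
Sellers receive Ps = 50.9 + 29 = 79.9; Q' = 524 − 2·50.9 = 422.2.
Buyers' price falls by P* − Pb = 74.1 − 50.9 = 23.2; sellers' price rises by Ps − P* = 79.9 − 74.1 = 5.8.
So producers capture 5.8/29 = 0.2 of each unit of subsidy.

Producer share = 0.2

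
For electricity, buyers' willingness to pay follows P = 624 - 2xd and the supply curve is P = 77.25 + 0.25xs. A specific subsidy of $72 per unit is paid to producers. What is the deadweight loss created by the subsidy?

Pre-subsidy: 624 - 2x = 77.25 + 0.25x gives x* = 243 and P* = 138.
With the subsidy, sellers receive Ps = Pb + 72 for each unit, where Pb is the price buyers pay.
On the curves, Pb = 624 - 2x and Ps = 77.25 + 0.25x; the wedge Ps − Pb = 72 gives 77.25 + 0.25x − (624 - 2x) = 72, so x' = 275.
Then Pb = 624 − 2·275 = 74 and Ps = 77.25 + 0.25·275 = 146.
The subsidy expands output by 275 − 243 = 32 past the efficient level; on those units the gap between marginal cost and willingness to pay runs from 0 up to 72.
DWL = ½ × 72 × 32 = 1152.

Deadweight loss = $1152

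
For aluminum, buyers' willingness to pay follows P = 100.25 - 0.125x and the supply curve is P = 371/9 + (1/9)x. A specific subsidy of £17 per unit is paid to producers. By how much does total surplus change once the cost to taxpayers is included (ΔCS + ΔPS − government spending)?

Net change in total surplus = -£612

Pre-subsidy: 100.25 - 0.125x = 371/9 + (1/9)x gives x* = 250 and P* = 69.
With the subsidy, sellers receive Ps = Pb + 17 for each unit, where Pb is the price buyers pay.
On the curves, Pb = 100.25 - 0.125x and Ps = 371/9 + (1/9)x; the wedge Ps − Pb = 17 gives 371/9 + (1/9)x − (100.25 - 0.125x) = 17, so x' = 322.
Then Pb = 100.25 − 0.125·322 = 60 and Ps = 371/9 + (1/9)·322 = 77.
ΔCS = ½(250 + 322)(69 − 60) = 2574; ΔPS = ½(250 + 322)(77 − 69) = 2288.
Government spending = 17 × 322 = 5474.
Net change = 2574 + 2288 − 5474 = -612. The loss equals the DWL triangle ½·17·72.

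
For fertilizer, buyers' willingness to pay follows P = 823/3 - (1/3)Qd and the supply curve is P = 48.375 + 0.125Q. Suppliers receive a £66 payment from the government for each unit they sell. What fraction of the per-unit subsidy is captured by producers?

Pre-subsidy: 823/3 - (1/3)Q = 48.375 + 0.125Q gives Q* = 493 and P* = 110.
With the subsidy, sellers receive Ps = Pb + 66 for each unit, where Pb is the price buyers pay.
On the curves, Pb = 823/3 - (1/3)Q and Ps = 48.375 + 0.125Q; the wedge Ps − Pb = 66 gives 48.375 + 0.125Q − (823/3 - (1/3)Q) = 66, so Q' = 637.
Then Pb = 823/3 − (1/3)·637 = 62 and Ps = 48.375 + 0.125·637 = 128.
Buyers' price falls by P* − Pb = 110 − 62 = 48; sellers' price rises by Ps − P* = 128 − 110 = 18.
So producers capture 18/66 = 3/11 of each unit of subsidy.

Producer share = 3/11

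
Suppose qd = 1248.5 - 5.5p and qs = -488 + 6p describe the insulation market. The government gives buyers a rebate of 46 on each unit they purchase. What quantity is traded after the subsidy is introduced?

Pre-subsidy: 1248.5 - 5.5p = -488 + 6p gives p* = 151, q* = 418.
With the rebate, buyers effectively pay pb = ps − 46, where ps is the price sellers receive.
Demand in terms of ps becomes qd = 1248.5 − 5.5(ps − 46) = 1501.5 - 5.5ps. Setting this equal to supply: 1501.5 - 5.5ps = -488 + 6ps, so ps = 173.
Buyers pay pb = 173 − 46 = 127; q' = -488 + 6·173 = 550.

q' = 550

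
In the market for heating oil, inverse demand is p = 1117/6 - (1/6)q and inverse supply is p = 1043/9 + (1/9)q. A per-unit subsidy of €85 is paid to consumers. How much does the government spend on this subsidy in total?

Pre-subsidy: 1117/6 - (1/6)q = 1043/9 + (1/9)q gives q* = 253 and p* = 144.
With the rebate, buyers effectively pay pb = ps − 85, where ps is the price sellers receive.
On the curves, pb = 1117/6 - (1/6)q and ps = 1043/9 + (1/9)q; the wedge ps − pb = 85 gives 1043/9 + (1/9)q − (1117/6 - (1/6)q) = 85, so q' = 559.
Then pb = 1117/6 − (1/6)·559 = 93 and ps = 1043/9 + (1/9)·559 = 178.
Government outlay = subsidy × quantity = 85 × 559 = 47515.

Government cost = €47515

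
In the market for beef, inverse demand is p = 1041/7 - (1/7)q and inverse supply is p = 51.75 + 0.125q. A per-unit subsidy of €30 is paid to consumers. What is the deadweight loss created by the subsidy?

Deadweight loss = €1680

Pre-subsidy: 1041/7 - (1/7)q = 51.75 + 0.125q gives q* = 362 and p* = 97.
With the rebate, buyers effectively pay pb = ps − 30, where ps is the price sellers receive.
On the curves, pb = 1041/7 - (1/7)q and ps = 51.75 + 0.125q; the wedge ps − pb = 30 gives 51.75 + 0.125q − (1041/7 - (1/7)q) = 30, so q' = 474.
Then pb = 1041/7 − (1/7)·474 = 81 and ps = 51.75 + 0.125·474 = 111.
The subsidy expands output by 474 − 362 = 112 past the efficient level; on those units the gap between marginal cost and willingness to pay runs from 0 up to 30.
DWL = ½ × 30 × 112 = 1680.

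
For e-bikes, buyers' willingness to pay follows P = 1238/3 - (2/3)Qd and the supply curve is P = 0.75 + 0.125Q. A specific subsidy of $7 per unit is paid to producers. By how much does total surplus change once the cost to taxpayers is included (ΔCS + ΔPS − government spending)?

Pre-subsidy: 1238/3 - (2/3)Q = 0.75 + 0.125Q gives Q* = 9886/19 and P* = 1250/19.
With the subsidy, sellers receive Ps = Pb + 7 for each unit, where Pb is the price buyers pay.
On the curves, Pb = 1238/3 - (2/3)Q and Ps = 0.75 + 0.125Q; the wedge Ps − Pb = 7 gives 0.75 + 0.125Q − (1238/3 - (2/3)Q) = 7, so Q' = 10054/19.
Then Pb = 1238/3 − (2/3)·(10054/19) = 1138/19 and Ps = 0.75 + 0.125·(10054/19) = 1271/19.
ΔCS = ½(9886/19 + 10054/19)(1250/19 − 1138/19) = 1116640/361; ΔPS = ½(9886/19 + 10054/19)(1271/19 − 1250/19) = 209370/361.
Government spending = 7 × 10054/19 = 70378/19.
Net change = 1116640/361 + 209370/361 − 70378/19 = -588/19. The loss equals the DWL triangle ½·7·168/19.

Net change in total surplus = -588/19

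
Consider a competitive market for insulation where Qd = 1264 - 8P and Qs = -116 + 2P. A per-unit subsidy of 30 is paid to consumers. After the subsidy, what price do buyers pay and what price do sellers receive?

Buyers pay 132; sellers receive 162

Pre-subsidy: 1264 - 8P = -116 + 2P gives P* = 138, Q* = 160.
With the rebate, buyers effectively pay Pb = Ps − 30, where Ps is the price sellers receive.
Demand in terms of Ps becomes Qd = 1264 − 8(Ps − 30) = 1504 - 8Ps. Setting this equal to supply: 1504 - 8Ps = -116 + 2Ps, so Ps = 162.
Buyers pay Pb = 162 − 30 = 132; Q' = -116 + 2·162 = 208.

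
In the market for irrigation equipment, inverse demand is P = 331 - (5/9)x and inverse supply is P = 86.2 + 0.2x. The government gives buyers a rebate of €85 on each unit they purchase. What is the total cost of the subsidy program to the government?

Pre-subsidy: 331 - (5/9)x = 86.2 + 0.2x gives x* = 324 and P* = 151.
With the rebate, buyers effectively pay Pb = Ps − 85, where Ps is the price sellers receive.
On the curves, Pb = 331 - (5/9)x and Ps = 86.2 + 0.2x; the wedge Ps − Pb = 85 gives 86.2 + 0.2x − (331 - (5/9)x) = 85, so x' = 436.5.
Then Pb = 331 − (5/9)·436.5 = 88.5 and Ps = 86.2 + 0.2·436.5 = 173.5.
Government outlay = subsidy × quantity = 85 × 436.5 = 37102.5.

Government cost = €37102.5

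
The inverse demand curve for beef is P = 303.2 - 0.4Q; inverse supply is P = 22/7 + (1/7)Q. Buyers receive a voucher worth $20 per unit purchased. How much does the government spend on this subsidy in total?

Pre-subsidy: 303.2 - 0.4Q = 22/7 + (1/7)Q gives Q* = 10502/19 and P* = 1560/19.
With the rebate, buyers effectively pay Pb = Ps − 20, where Ps is the price sellers receive.
On the curves, Pb = 303.2 - 0.4Q and Ps = 22/7 + (1/7)Q; the wedge Ps − Pb = 20 gives 22/7 + (1/7)Q − (303.2 - 0.4Q) = 20, so Q' = 11202/19.
Then Pb = 303.2 − 0.4·(11202/19) = 1280/19 and Ps = 22/7 + (1/7)·(11202/19) = 1660/19.
Government outlay = subsidy × quantity = 20 × 11202/19 = 224040/19.

Government cost = 224040/19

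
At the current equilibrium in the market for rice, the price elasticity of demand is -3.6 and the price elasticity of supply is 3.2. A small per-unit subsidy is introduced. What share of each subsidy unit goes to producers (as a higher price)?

For a small subsidy around the equilibrium, the benefit split depends on the relative slopes, which at a point are proportional to the elasticities.
Buyer share = εs/(εs + |εd|) = 3.2/(3.2 + 3.6) = 8/17; seller share = |εd|/(εs + |εd|) = 9/17.
So producers capture 9/17 of the subsidy.

Producer share = 9/17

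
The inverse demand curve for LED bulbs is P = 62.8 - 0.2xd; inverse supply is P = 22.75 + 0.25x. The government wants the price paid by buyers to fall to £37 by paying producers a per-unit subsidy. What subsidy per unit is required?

At a buyer price of 37, quantity demanded is 314 − 5·37 = 129.
Sellers supply 129 only when they receive Ps = 22.75 + 0.25·129 = 55.
s = Ps − Pb = 55 − 37 = 18.

Required subsidy s = £18 per unit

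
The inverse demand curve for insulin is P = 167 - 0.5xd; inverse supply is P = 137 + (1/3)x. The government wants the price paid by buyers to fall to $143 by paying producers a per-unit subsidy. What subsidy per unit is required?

At a buyer price of 143, quantity demanded is 334 − 2·143 = 48.
Sellers supply 48 only when they receive Ps = 137 + (1/3)·48 = 153.
s = Ps − Pb = 153 − 143 = 10.

Required subsidy s = $10 per unit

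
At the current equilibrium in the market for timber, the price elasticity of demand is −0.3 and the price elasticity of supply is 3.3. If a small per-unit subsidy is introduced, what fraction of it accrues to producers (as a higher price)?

Producer share = 1/12

For a small subsidy around the equilibrium, the benefit split depends on the relative slopes, which at a point are proportional to the elasticities.
Buyer share = εs/(εs + |εd|) = 3.3/(3.3 + 0.3) = 11/12; seller share = |εd|/(εs + |εd|) = 1/12.
So producers capture 1/12 of the subsidy.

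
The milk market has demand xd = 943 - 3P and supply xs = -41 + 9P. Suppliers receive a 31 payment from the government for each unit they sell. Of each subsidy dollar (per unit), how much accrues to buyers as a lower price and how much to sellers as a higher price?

Buyers gain 23.25 per unit; sellers gain 7.75 per unit

Pre-subsidy: 943 - 3P = -41 + 9P gives P* = 82, x* = 697.
With the subsidy, sellers receive Ps = Pb + 31 for each unit, where Pb is the price buyers pay.
Supply in terms of Pb becomes xs = -41 + 9(Pb + 31) = 238 + 9Pb. Setting this equal to demand: 943 - 3Pb = 238 + 9Pb, so Pb = 58.75.
Sellers receive Ps = 58.75 + 31 = 89.75; x' = 943 − 3·58.75 = 766.75.
Buyers' price falls by P* − Pb = 82 − 58.75 = 23.25; sellers' price rises by Ps − P* = 89.75 − 82 = 7.75.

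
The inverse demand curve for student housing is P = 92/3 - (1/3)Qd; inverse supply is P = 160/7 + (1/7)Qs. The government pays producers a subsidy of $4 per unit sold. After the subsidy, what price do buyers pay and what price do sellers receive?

Pre-subsidy: 92/3 - (1/3)Q = 160/7 + (1/7)Q gives Q* = 16.4 and P* = 25.2.
With the subsidy, sellers receive Ps = Pb + 4 for each unit, where Pb is the price buyers pay.
On the curves, Pb = 92/3 - (1/3)Q and Ps = 160/7 + (1/7)Q; the wedge Ps − Pb = 4 gives 160/7 + (1/7)Q − (92/3 - (1/3)Q) = 4, so Q' = 24.8.
Then Pb = 92/3 − (1/3)·24.8 = 22.4 and Ps = 160/7 + (1/7)·24.8 = 26.4.

Buyers pay $22.4; sellers receive $26.4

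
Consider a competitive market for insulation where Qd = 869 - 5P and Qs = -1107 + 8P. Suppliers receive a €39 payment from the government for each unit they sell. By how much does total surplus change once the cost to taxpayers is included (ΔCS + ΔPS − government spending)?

Net change in total surplus = -€2340

Pre-subsidy: 869 - 5P = -1107 + 8P gives P* = 152, Q* = 109.
With the subsidy, sellers receive Ps = Pb + 39 for each unit, where Pb is the price buyers pay.
Supply in terms of Pb becomes Qs = -1107 + 8(Pb + 39) = -795 + 8Pb. Setting this equal to demand: 869 - 5Pb = -795 + 8Pb, so Pb = 128.
Sellers receive Ps = 128 + 39 = 167; Q' = 869 − 5·128 = 229.
ΔCS = ½(109 + 229)(152 − 128) = 4056; ΔPS = ½(109 + 229)(167 − 152) = 2535.
Government spending = 39 × 229 = 8931.
Net change = 4056 + 2535 − 8931 = -2340. The loss equals the DWL triangle ½·39·120.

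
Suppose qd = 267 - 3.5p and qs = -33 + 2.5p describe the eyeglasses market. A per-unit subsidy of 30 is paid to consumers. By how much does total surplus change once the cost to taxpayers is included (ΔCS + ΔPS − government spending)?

Pre-subsidy: 267 - 3.5p = -33 + 2.5p gives p* = 50, q* = 92.
With the rebate, buyers effectively pay pb = ps − 30, where ps is the price sellers receive.
Demand in terms of ps becomes qd = 267 − 3.5(ps − 30) = 372 - 3.5ps. Setting this equal to supply: 372 - 3.5ps = -33 + 2.5ps, so ps = 67.5.
Buyers pay pb = 67.5 − 30 = 37.5; q' = -33 + 2.5·67.5 = 135.75.
ΔCS = ½(92 + 135.75)(50 − 37.5) = 1423.4375; ΔPS = ½(92 + 135.75)(67.5 − 50) = 1992.8125.
Government spending = 30 × 135.75 = 4072.5.
Net change = 1423.4375 + 1992.8125 − 4072.5 = -656.25. The loss equals the DWL triangle ½·30·43.75.

Net change in total surplus = -656.25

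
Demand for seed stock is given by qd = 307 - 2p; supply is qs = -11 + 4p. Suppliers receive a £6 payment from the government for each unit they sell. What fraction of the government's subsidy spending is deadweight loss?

DWL / government spending = 4/209

Pre-subsidy: 307 - 2p = -11 + 4p gives p* = 53, q* = 201.
With the subsidy, sellers receive ps = pb + 6 for each unit, where pb is the price buyers pay.
Supply in terms of pb becomes qs = -11 + 4(pb + 6) = 13 + 4pb. Setting this equal to demand: 307 - 2pb = 13 + 4pb, so pb = 49.
Sellers receive ps = 49 + 6 = 55; q' = 307 − 2·49 = 209.
ΔCS = ½(201 + 209)(53 − 49) = 820; ΔPS = ½(201 + 209)(55 − 53) = 410.
Government spending = 6 × 209 = 1254.
DWL = ½ × 6 × (209 − 201) = 24; fraction = 24 / 1254 = 4/209.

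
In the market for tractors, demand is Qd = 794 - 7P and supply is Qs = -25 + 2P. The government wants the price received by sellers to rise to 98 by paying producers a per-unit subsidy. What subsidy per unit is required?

Required subsidy s = 9 per unit

At a seller price of 98, quantity supplied is -25 + 2·98 = 171.
Buyers absorb 171 only when they pay Pb with 794 − 7·Pb = 171, i.e. Pb = 89.
s = Ps − Pb = 98 − 89 = 9.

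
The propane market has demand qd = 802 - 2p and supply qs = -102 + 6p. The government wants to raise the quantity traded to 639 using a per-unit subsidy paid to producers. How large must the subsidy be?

Required subsidy s = 42 per unit

At q = 639, invert demand for the buyer price: pb = (802 − 639)/2 = 81.5; invert supply for the seller price: ps = (639 − (-102))/6 = 123.5.
The subsidy must fill the gap: s = ps − pb = 123.5 − 81.5 = 42.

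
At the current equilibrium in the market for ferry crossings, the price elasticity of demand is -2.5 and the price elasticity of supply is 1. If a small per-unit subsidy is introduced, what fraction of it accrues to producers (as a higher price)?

For a small subsidy around the equilibrium, the benefit split depends on the relative slopes, which at a point are proportional to the elasticities.
Buyer share = εs/(εs + |εd|) = 1/(1 + 2.5) = 2/7; seller share = |εd|/(εs + |εd|) = 5/7.
So producers capture 5/7 of the subsidy.

Producer share = 5/7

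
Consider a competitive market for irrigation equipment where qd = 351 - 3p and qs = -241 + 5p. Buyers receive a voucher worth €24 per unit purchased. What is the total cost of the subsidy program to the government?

Pre-subsidy: 351 - 3p = -241 + 5p gives p* = 74, q* = 129.
With the rebate, buyers effectively pay pb = ps − 24, where ps is the price sellers receive.
Demand in terms of ps becomes qd = 351 − 3(ps − 24) = 423 - 3ps. Setting this equal to supply: 423 - 3ps = -241 + 5ps, so ps = 83.
Buyers pay pb = 83 − 24 = 59; q' = -241 + 5·83 = 174.
Government outlay = subsidy × quantity = 24 × 174 = 4176.

Government cost = €4176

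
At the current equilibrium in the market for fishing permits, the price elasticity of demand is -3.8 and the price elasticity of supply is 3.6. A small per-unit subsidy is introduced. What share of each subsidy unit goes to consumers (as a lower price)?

For a small subsidy around the equilibrium, the benefit split depends on the relative slopes, which at a point are proportional to the elasticities.
Buyer share = εs/(εs + |εd|) = 3.6/(3.6 + 3.8) = 18/37; seller share = |εd|/(εs + |εd|) = 19/37.

Consumer share = 18/37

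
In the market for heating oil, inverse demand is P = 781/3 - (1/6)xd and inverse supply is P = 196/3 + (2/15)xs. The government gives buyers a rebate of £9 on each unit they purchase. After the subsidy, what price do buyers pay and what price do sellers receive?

Pre-subsidy: 781/3 - (1/6)x = 196/3 + (2/15)x gives x* = 650 and P* = 152.
With the rebate, buyers effectively pay Pb = Ps − 9, where Ps is the price sellers receive.
On the curves, Pb = 781/3 - (1/6)x and Ps = 196/3 + (2/15)x; the wedge Ps − Pb = 9 gives 196/3 + (2/15)x − (781/3 - (1/6)x) = 9, so x' = 680.
Then Pb = 781/3 − (1/6)·680 = 147 and Ps = 196/3 + (2/15)·680 = 156.

Buyers pay £147; sellers receive £156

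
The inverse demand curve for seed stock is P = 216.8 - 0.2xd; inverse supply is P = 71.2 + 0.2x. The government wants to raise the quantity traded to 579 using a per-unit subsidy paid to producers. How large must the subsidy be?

At x = 579, from the demand curve buyers pay Pb = 216.8 − 0.2·579 = 101; from the supply curve sellers need Ps = 71.2 + 0.2·579 = 187.
The subsidy must fill the gap: s = Ps − Pb = 187 − 101 = 86.

Required subsidy s = 86 per unit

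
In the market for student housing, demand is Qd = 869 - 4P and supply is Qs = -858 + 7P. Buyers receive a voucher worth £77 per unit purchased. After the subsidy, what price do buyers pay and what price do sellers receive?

Pre-subsidy: 869 - 4P = -858 + 7P gives P* = 157, Q* = 241.
With the rebate, buyers effectively pay Pb = Ps − 77, where Ps is the price sellers receive.
Demand in terms of Ps becomes Qd = 869 − 4(Ps − 77) = 1177 - 4Ps. Setting this equal to supply: 1177 - 4Ps = -858 + 7Ps, so Ps = 185.
Buyers pay Pb = 185 − 77 = 108; Q' = -858 + 7·185 = 437.

Buyers pay £108; sellers receive £185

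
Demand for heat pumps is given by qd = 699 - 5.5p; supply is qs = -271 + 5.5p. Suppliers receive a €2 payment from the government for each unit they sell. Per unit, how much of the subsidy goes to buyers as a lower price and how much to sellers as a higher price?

Pre-subsidy: 699 - 5.5p = -271 + 5.5p gives p* = 970/11, q* = 214.
With the subsidy, sellers receive ps = pb + 2 for each unit, where pb is the price buyers pay.
Supply in terms of pb becomes qs = -271 + 5.5(pb + 2) = -260 + 5.5pb. Setting this equal to demand: 699 - 5.5pb = -260 + 5.5pb, so pb = 959/11.
Sellers receive ps = 959/11 + 2 = 981/11; q' = 699 − 5.5·(959/11) = 219.5.
Buyers' price falls by p* − pb = 970/11 − 959/11 = 1; sellers' price rises by ps − p* = 981/11 − 970/11 = 1.

Buyers gain €1 per unit; sellers gain €1 per unit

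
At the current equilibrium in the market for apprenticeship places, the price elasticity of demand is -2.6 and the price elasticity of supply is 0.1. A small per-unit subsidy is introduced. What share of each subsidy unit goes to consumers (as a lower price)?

Consumer share = 1/27

For a small subsidy around the equilibrium, the benefit split depends on the relative slopes, which at a point are proportional to the elasticities.
Buyer share = εs/(εs + |εd|) = 0.1/(0.1 + 2.6) = 1/27; seller share = |εd|/(εs + |εd|) = 26/27.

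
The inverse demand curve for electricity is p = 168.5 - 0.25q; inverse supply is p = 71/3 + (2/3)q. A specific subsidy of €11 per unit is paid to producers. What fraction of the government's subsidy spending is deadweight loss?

Pre-subsidy: 168.5 - 0.25q = 71/3 + (2/3)q gives q* = 158 and p* = 129.
With the subsidy, sellers receive ps = pb + 11 for each unit, where pb is the price buyers pay.
On the curves, pb = 168.5 - 0.25q and ps = 71/3 + (2/3)q; the wedge ps − pb = 11 gives 71/3 + (2/3)q − (168.5 - 0.25q) = 11, so q' = 170.
Then pb = 168.5 − 0.25·170 = 126 and ps = 71/3 + (2/3)·170 = 137.
ΔCS = ½(158 + 170)(129 − 126) = 492; ΔPS = ½(158 + 170)(137 − 129) = 1312.
Government spending = 11 × 170 = 1870.
DWL = ½ × 11 × (170 − 158) = 66; fraction = 66 / 1870 = 3/85.

DWL / government spending = 3/85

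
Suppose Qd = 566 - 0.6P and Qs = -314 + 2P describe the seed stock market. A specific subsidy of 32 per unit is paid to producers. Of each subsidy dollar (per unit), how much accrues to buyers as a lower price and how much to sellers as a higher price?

Buyers gain 320/13 per unit; sellers gain 96/13 per unit

Pre-subsidy: 566 - 0.6P = -314 + 2P gives P* = 4400/13, Q* = 4718/13.
With the subsidy, sellers receive Ps = Pb + 32 for each unit, where Pb is the price buyers pay.
Supply in terms of Pb becomes Qs = -314 + 2(Pb + 32) = -250 + 2Pb. Setting this equal to demand: 566 - 0.6Pb = -250 + 2Pb, so Pb = 4080/13.
Sellers receive Ps = 4080/13 + 32 = 4496/13; Q' = 566 − 0.6·(4080/13) = 4910/13.
Buyers' price falls by P* − Pb = 4400/13 − 4080/13 = 320/13; sellers' price rises by Ps − P* = 4496/13 − 4400/13 = 96/13.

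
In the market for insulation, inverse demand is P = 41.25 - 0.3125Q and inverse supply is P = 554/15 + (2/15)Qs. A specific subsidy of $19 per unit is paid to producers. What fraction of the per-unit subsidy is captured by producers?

Producer share = 32/107

Pre-subsidy: 41.25 - 0.3125Q = 554/15 + (2/15)Q gives Q* = 1036/107 and P* = 4090/107.
With the subsidy, sellers receive Ps = Pb + 19 for each unit, where Pb is the price buyers pay.
On the curves, Pb = 41.25 - 0.3125Q and Ps = 554/15 + (2/15)Q; the wedge Ps − Pb = 19 gives 554/15 + (2/15)Q − (41.25 - 0.3125Q) = 19, so Q' = 5596/107.
Then Pb = 41.25 − 0.3125·(5596/107) = 2665/107 and Ps = 554/15 + (2/15)·(5596/107) = 4698/107.
Buyers' price falls by P* − Pb = 4090/107 − 2665/107 = 1425/107; sellers' price rises by Ps − P* = 4698/107 − 4090/107 = 608/107.
So producers capture (608/107)/19 = 32/107 of each unit of subsidy.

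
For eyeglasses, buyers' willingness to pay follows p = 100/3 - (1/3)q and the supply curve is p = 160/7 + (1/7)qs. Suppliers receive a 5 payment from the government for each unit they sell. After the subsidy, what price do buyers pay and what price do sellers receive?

Buyers pay 22.5; sellers receive 27.5

Pre-subsidy: 100/3 - (1/3)q = 160/7 + (1/7)q gives q* = 22 and p* = 26.
With the subsidy, sellers receive ps = pb + 5 for each unit, where pb is the price buyers pay.
On the curves, pb = 100/3 - (1/3)q and ps = 160/7 + (1/7)q; the wedge ps − pb = 5 gives 160/7 + (1/7)q − (100/3 - (1/3)q) = 5, so q' = 32.5.
Then pb = 100/3 − (1/3)·32.5 = 22.5 and ps = 160/7 + (1/7)·32.5 = 27.5.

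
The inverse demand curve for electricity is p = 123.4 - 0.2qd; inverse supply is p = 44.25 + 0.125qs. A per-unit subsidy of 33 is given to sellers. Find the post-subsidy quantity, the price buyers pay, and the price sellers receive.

q' = 4486/13; buyers pay 707/13; sellers receive 1136/13

Pre-subsidy: 123.4 - 0.2q = 44.25 + 0.125q gives q* = 3166/13 and p* = 971/13.
With the subsidy, sellers receive ps = pb + 33 for each unit, where pb is the price buyers pay.
On the curves, pb = 123.4 - 0.2q and ps = 44.25 + 0.125q; the wedge ps − pb = 33 gives 44.25 + 0.125q − (123.4 - 0.2q) = 33, so q' = 4486/13.
Then pb = 123.4 − 0.2·(4486/13) = 707/13 and ps = 44.25 + 0.125·(4486/13) = 1136/13.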